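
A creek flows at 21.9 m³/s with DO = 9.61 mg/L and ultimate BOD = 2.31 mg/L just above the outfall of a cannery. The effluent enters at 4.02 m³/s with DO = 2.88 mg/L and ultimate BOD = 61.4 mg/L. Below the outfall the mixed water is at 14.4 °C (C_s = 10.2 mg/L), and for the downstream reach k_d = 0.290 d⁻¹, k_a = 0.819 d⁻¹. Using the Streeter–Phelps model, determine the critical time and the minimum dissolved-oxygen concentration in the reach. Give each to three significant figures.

Mixed DO = (21.9×9.61 + 4.02×2.88)/(21.9+4.02) = 222.0/25.92 = 8.566 mg/L.
Mixed L₀ = (21.9×2.31 + 4.02×61.4)/(25.92) = 297.4/25.92 = 11.47 mg/L.
Initial deficit D₀ = C_s − DO₀ = 10.2 − 8.566 = 1.634 mg/L.
t_c = (1/0.5290) ln[(0.819/0.290)(1 − 1.634×0.5290/(0.290×11.47))] = 1.890 × ln(2.091) = 1.394 d.
D_c = (0.290/0.819) × 11.47 × e^(−0.290×1.394) = 0.3541 × 11.47 × 0.6675 = 2.712 mg/L.
Minimum DO = 10.2 − 2.712 = 7.488 mg/L.

t_c ≈ 1.39 d; minimum DO ≈ 7.49 mg/L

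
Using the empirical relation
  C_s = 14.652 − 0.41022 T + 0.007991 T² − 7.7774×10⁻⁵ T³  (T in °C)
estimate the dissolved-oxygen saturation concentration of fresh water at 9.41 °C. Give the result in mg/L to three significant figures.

C_s = 14.652 − 0.41022×9.41 + 0.007991×9.41² − 7.7774×10⁻⁵×9.41³ = 11.43 mg/L.

C_s ≈ 11.4 mg/L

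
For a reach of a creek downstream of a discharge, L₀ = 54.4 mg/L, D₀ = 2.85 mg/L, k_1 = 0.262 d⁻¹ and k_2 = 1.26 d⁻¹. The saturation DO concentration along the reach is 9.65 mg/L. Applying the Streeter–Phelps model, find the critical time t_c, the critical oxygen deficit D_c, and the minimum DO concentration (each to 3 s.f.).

At the critical point dD/dt = 0, so k_1 L₀ e^(−k_1 t) = k_2 D. Substituting D(t) from the Streeter–Phelps equation and solving for t gives
t_c = ln[(k_2/k_1)(1 − D₀(k_2−k_1)/(k_1 L₀))] / (k_2−k_1).
Here k_2−k_1 = 0.9980 d⁻¹ and 1 − D₀(k_2−k_1)/(k_1 L₀) = 1 − 2.85×0.9980/(0.262×54.4) = 0.8004, so
t_c = ln(4.809 × 0.8004) / 0.9980 = 1.348 / 0.9980 = 1.351 d.
L(t_c) = L₀ e^(−k_1 t_c) = 54.4 × 0.7020 = 38.19 mg/L, and at the critical point k_2 D_c = k_1 L, so D_c = (0.262/1.26) × 38.19 = 7.941 mg/L.
Minimum DO = C_s − D_c = 9.65 − 7.941 = 1.709 mg/L.

t_c ≈ 1.35 d; D_c ≈ 7.94 mg/L; min DO ≈ 1.71 mg/L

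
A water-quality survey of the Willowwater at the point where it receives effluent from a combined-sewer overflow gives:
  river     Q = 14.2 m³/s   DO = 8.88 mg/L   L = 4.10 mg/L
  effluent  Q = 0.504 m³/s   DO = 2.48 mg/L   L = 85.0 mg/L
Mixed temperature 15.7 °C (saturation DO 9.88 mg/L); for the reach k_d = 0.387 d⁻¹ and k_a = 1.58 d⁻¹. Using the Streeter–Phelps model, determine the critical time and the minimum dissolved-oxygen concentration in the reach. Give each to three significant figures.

t_c ≈ 0.516 d; minimum DO ≈ 8.50 mg/L

Mixed DO = (14.2×8.88 + 0.504×2.48)/(14.2+0.504) = 127.3/14.70 = 8.661 mg/L.
Mixed L₀ = (14.2×4.10 + 0.504×85.0)/(14.70) = 101.1/14.70 = 6.873 mg/L.
Initial deficit D₀ = C_s − DO₀ = 9.88 − 8.661 = 1.219 mg/L.
t_c = (1/1.193) ln[(1.58/0.387)(1 − 1.219×1.193/(0.387×6.873))] = 0.8382 × ln(1.850) = 0.5156 d.
D_c = (0.387/1.58) × 6.873 × e^(−0.387×0.5156) = 0.2449 × 6.873 × 0.8191 = 1.379 mg/L.
Minimum DO = 9.88 − 1.379 = 8.501 mg/L.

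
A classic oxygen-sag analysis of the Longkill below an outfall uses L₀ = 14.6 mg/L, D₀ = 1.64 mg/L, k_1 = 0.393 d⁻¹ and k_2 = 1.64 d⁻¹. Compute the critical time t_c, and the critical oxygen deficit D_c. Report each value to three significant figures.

t_c ≈ 0.792 d; D_c ≈ 2.56 mg/L

t_c = [1/(k_2−k_1)] ln[(k_2/k_1)(1 − D₀(k_2−k_1)/(k_1 L₀))]
= [1/(1.64−0.393)] ln[(1.64/0.393)(1 − 1.64×1.247/(0.393×14.6))]
= (1/1.247) ln[4.173 × 0.6436] = 0.8019 × ln(2.686) = 0.8019 × 0.9879 = 0.7922 d.
D_c = (k_1/k_2) L₀ e^(−k_1 t_c) = (0.393/1.64) × 14.6 × e^(−0.393×0.7922) = 0.2396 × 14.6 × 0.7325 = 2.563 mg/L.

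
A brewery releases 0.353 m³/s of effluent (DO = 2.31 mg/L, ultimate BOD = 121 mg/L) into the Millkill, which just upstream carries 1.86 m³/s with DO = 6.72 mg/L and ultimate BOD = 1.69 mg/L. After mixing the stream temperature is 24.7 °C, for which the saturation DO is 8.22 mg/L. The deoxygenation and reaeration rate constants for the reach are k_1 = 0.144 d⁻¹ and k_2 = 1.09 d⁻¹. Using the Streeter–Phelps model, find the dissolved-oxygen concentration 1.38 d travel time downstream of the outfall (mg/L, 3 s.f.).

Mixed DO = (1.86×6.72 + 0.353×2.31)/(1.86+0.353) = 13.31/2.213 = 6.017 mg/L.
Mixed L₀ = (1.86×1.69 + 0.353×121)/(2.213) = 45.86/2.213 = 20.72 mg/L.
Initial deficit D₀ = C_s − DO₀ = 8.22 − 6.017 = 2.203 mg/L.
D(1.38) = [0.144×20.72/(1.09−0.144)](e^(−0.144×1.38) − e^(−1.09×1.38)) + 2.203 e^(−1.09×1.38)
= 3.154 × (0.8198 − 0.2222) + 2.203 × 0.2222 = 2.374 mg/L.
DO = 8.22 − 2.374 = 5.846 mg/L.

DO ≈ 5.85 mg/L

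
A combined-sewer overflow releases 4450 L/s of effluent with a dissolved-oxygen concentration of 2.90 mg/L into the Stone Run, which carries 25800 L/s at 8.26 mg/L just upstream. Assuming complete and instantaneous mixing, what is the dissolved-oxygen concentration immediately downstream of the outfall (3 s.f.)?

7.47 mg/L

Flow-weighted mixing: C = (Q_r C_r + Q_w C_w)/(Q_r + Q_w)
= (25800×8.26 + 4450×2.90)/(25800 + 4450) = 226000/30250 = 7.472 mg/L.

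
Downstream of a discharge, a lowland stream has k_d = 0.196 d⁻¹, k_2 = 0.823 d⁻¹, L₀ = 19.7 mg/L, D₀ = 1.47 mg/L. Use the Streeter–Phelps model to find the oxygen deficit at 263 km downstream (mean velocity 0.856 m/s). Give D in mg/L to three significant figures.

D ≈ 2.82 mg/L

Travel time t = x/v = 263 km / (0.856 m/s) = 263000 m / 0.856 m/s = 307200 s = 3.556 d.
k_d L₀/(k_2−k_d) = 0.196×19.7/(0.823−0.196) = 3.861/0.6270 = 6.158 mg/L.
e^(−k_d t) = e^(−0.196×3.556) = 0.4981; e^(−k_2 t) = e^(−0.823×3.556) = 0.05358.
D = 6.158 × (0.4981 − 0.05358) + 1.47 × 0.05358 = 2.737 + 0.07876 = 2.816 mg/L.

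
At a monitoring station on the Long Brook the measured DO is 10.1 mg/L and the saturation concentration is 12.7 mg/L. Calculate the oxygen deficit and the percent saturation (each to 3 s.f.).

D = C_s − C = 12.7 − 10.1 = 2.60 mg/L.
% saturation = 10.1/12.7 × 100 = 79.5 %.

D ≈ 2.60 mg/L; 79.5 % saturation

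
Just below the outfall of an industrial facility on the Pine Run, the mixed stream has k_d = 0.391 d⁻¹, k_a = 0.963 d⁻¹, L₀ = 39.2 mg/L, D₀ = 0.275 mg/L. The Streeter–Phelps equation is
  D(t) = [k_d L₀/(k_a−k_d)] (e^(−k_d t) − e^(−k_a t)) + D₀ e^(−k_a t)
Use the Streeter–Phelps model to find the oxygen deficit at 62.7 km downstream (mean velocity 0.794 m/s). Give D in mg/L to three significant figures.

Travel time t = x/v = 62.7 km / (0.794 m/s) = 62700 m / 0.794 m/s = 78970 s = 0.9140 d.
k_d L₀/(k_a−k_d) = 0.391×39.2/(0.963−0.391) = 15.33/0.5720 = 26.80 mg/L.
e^(−k_d t) = e^(−0.391×0.9140) = 0.6995; e^(−k_a t) = e^(−0.963×0.9140) = 0.4147.
D = 26.80 × (0.6995 − 0.4147) + 0.275 × 0.4147 = 7.631 + 0.1140 = 7.745 mg/L.

D ≈ 7.75 mg/L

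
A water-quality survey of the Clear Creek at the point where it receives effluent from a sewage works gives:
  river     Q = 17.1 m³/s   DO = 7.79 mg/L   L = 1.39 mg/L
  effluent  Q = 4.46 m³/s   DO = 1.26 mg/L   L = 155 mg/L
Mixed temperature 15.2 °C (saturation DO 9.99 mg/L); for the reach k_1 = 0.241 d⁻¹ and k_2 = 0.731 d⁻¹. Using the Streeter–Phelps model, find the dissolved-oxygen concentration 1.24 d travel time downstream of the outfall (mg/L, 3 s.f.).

DO ≈ 3.05 mg/L

Mixed DO = (17.1×7.79 + 4.46×1.26)/(17.1+4.46) = 138.8/21.56 = 6.439 mg/L.
Mixed L₀ = (17.1×1.39 + 4.46×155)/(21.56) = 715.1/21.56 = 33.17 mg/L.
Initial deficit D₀ = C_s − DO₀ = 9.99 − 6.439 = 3.551 mg/L.
D(1.24) = [0.241×33.17/(0.731−0.241)](e^(−0.241×1.24) − e^(−0.731×1.24)) + 3.551 e^(−0.731×1.24)
= 16.31 × (0.7417 − 0.4040) + 3.551 × 0.4040 = 6.943 mg/L.
DO = 9.99 − 6.943 = 3.047 mg/L.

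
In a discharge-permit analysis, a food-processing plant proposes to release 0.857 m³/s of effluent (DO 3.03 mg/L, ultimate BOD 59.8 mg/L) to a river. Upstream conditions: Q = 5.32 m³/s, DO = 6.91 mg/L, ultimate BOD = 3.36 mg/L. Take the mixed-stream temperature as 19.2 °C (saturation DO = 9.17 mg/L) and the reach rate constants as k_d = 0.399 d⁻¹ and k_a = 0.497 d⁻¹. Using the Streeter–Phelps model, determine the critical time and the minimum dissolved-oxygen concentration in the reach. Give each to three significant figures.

Mixed DO = (5.32×6.91 + 0.857×3.03)/(5.32+0.857) = 39.36/6.177 = 6.372 mg/L.
Mixed L₀ = (5.32×3.36 + 0.857×59.8)/(6.177) = 69.12/6.177 = 11.19 mg/L.
Initial deficit D₀ = C_s − DO₀ = 9.17 − 6.372 = 2.798 mg/L.
t_c = (1/0.09800) ln[(0.497/0.399)(1 − 2.798×0.09800/(0.399×11.19))] = 10.20 × ln(1.169) = 1.594 d.
D_c = (0.399/0.497) × 11.19 × e^(−0.399×1.594) = 0.8028 × 11.19 × 0.5293 = 4.756 mg/L.
Minimum DO = 9.17 − 4.756 = 4.414 mg/L.

t_c ≈ 1.59 d; minimum DO ≈ 4.41 mg/L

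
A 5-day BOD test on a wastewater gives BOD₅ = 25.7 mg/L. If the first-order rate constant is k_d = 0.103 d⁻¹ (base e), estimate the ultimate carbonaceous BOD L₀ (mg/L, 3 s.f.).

BOD₅ = L₀(1 − e^(−5k_d)) ⇒ L₀ = BOD₅ / (1 − e^(−5×0.103))
= 25.7 / (1 − 0.5975) = 25.7 / 0.4025 = 63.85 mg/L.

L₀ ≈ 63.9 mg/L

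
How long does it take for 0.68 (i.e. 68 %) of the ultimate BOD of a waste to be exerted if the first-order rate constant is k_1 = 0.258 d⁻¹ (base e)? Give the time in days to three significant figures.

y/L₀ = 1 − e^(−k_1 t) = 0.68 ⇒ e^(−k_1 t) = 0.320
t = −ln(0.320) / 0.258 = 1.139 / 0.258 = 4.416 d.

t ≈ 4.42 d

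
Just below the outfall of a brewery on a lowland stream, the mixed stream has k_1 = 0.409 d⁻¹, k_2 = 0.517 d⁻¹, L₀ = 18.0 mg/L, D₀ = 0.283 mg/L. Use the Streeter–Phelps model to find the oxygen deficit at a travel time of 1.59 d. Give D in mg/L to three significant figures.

k_1 L₀/(k_2−k_1) = 0.409×18.0/(0.517−0.409) = 7.362/0.1080 = 68.17 mg/L.
e^(−k_1 t) = e^(−0.409×1.590) = 0.5219; e^(−k_2 t) = e^(−0.517×1.590) = 0.4395.
D = 68.17 × (0.5219 − 0.4395) + 0.283 × 0.4395 = 5.613 + 0.1244 = 5.738 mg/L.

D ≈ 5.74 mg/L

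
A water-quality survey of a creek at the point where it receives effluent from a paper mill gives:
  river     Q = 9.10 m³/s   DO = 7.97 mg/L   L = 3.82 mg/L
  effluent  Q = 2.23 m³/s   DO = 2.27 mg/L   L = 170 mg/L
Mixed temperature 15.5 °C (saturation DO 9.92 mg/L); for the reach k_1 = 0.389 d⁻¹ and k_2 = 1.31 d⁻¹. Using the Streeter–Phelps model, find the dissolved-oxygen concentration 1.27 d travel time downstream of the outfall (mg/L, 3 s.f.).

DO ≈ 2.85 mg/L

Mixed DO = (9.10×7.97 + 2.23×2.27)/(9.10+2.23) = 77.59/11.33 = 6.848 mg/L.
Mixed L₀ = (9.10×3.82 + 2.23×170)/(11.33) = 413.9/11.33 = 36.53 mg/L.
Initial deficit D₀ = C_s − DO₀ = 9.92 − 6.848 = 3.072 mg/L.
D(1.27) = [0.389×36.53/(1.31−0.389)](e^(−0.389×1.27) − e^(−1.31×1.27)) + 3.072 e^(−1.31×1.27)
= 15.43 × (0.6102 − 0.1894) + 3.072 × 0.1894 = 7.073 mg/L.
DO = 9.92 − 7.073 = 2.847 mg/L.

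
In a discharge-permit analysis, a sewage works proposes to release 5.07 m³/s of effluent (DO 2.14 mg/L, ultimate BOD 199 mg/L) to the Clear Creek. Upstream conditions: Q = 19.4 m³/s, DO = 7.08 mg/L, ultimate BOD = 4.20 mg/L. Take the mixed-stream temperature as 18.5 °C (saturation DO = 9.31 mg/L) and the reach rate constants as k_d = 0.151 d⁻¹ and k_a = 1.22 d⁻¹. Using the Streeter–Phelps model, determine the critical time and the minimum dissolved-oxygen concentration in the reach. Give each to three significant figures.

t_c ≈ 1.27 d; minimum DO ≈ 4.76 mg/L

Mixed DO = (19.4×7.08 + 5.07×2.14)/(19.4+5.07) = 148.2/24.47 = 6.056 mg/L.
Mixed L₀ = (19.4×4.20 + 5.07×199)/(24.47) = 1090/24.47 = 44.56 mg/L.
Initial deficit D₀ = C_s − DO₀ = 9.31 − 6.056 = 3.254 mg/L.
t_c = (1/1.069) ln[(1.22/0.151)(1 − 3.254×1.069/(0.151×44.56))] = 0.9355 × ln(3.903) = 1.274 d.
D_c = (0.151/1.22) × 44.56 × e^(−0.151×1.274) = 0.1238 × 44.56 × 0.8250 = 4.550 mg/L.
Minimum DO = 9.31 − 4.550 = 4.760 mg/L.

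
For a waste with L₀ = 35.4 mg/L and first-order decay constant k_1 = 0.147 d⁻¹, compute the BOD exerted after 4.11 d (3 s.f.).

y_t = L₀(1 − e^(−k_1 t)) = 35.4 × (1 − e^(−0.147×4.11))
= 35.4 × (1 − 0.5465) = 35.4 × 0.4535 = 16.05 mg/L.

y ≈ 16.1 mg/L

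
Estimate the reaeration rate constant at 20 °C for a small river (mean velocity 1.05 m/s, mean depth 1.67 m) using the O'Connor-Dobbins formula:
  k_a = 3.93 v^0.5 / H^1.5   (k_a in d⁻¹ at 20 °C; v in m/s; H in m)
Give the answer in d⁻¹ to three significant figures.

k_a = 3.93 × 1.05^0.5 / 1.67^1.5 = 3.93 × 1.025 / 2.158 = 1.866 d⁻¹.

k_a ≈ 1.87 d⁻¹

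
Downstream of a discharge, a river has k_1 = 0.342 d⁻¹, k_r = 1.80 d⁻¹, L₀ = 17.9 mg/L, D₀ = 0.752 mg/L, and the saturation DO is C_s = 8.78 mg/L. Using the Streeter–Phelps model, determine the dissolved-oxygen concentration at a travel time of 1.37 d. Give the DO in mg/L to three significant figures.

k_1 L₀/(k_r−k_1) = 0.342×17.9/(1.80−0.342) = 6.122/1.458 = 4.199 mg/L.
e^(−k_1 t) = e^(−0.342×1.370) = 0.6259; e^(−k_r t) = e^(−1.80×1.370) = 0.08492.
D = 4.199 × (0.6259 − 0.08492) + 0.752 × 0.08492 = 2.271 + 0.06386 = 2.335 mg/L.
DO = C_s − D = 8.78 − 2.335 = 6.445 mg/L.

DO ≈ 6.44 mg/L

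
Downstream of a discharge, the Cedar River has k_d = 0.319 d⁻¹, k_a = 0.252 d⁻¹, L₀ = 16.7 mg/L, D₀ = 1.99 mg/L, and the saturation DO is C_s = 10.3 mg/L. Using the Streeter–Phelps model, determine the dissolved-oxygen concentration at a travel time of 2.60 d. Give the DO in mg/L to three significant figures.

k_d L₀/(k_a−k_d) = 0.319×16.7/(0.252−0.319) = 5.327/-0.06700 = -79.51 mg/L.
e^(−k_d t) = e^(−0.319×2.600) = 0.4363; e^(−k_a t) = e^(−0.252×2.600) = 0.5193.
D = -79.51 × (0.4363 − 0.5193) + 1.99 × 0.5193 = 6.602 + 1.033 = 7.635 mg/L.
DO = C_s − D = 10.3 − 7.635 = 2.665 mg/L.

DO ≈ 2.66 mg/L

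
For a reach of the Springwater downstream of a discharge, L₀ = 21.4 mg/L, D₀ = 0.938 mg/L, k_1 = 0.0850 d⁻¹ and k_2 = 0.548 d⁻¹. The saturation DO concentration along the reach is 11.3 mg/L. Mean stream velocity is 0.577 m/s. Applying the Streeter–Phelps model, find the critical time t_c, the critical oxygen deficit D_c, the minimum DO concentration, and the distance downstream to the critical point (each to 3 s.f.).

t_c ≈ 3.44 d; D_c ≈ 2.48 mg/L; min DO ≈ 8.82 mg/L; x_c ≈ 171 km

At the critical point dD/dt = 0, so k_1 L₀ e^(−k_1 t) = k_2 D. Substituting D(t) from the Streeter–Phelps equation and solving for t gives
t_c = ln[(k_2/k_1)(1 − D₀(k_2−k_1)/(k_1 L₀))] / (k_2−k_1).
Here k_2−k_1 = 0.4630 d⁻¹ and 1 − D₀(k_2−k_1)/(k_1 L₀) = 1 − 0.938×0.4630/(0.0850×21.4) = 0.7612, so
t_c = ln(6.447 × 0.7612) / 0.4630 = 1.591 / 0.4630 = 3.436 d.
L(t_c) = L₀ e^(−k_1 t_c) = 21.4 × 0.7467 = 15.98 mg/L, and at the critical point k_2 D_c = k_1 L, so D_c = (0.0850/0.548) × 15.98 = 2.479 mg/L.
Minimum DO = C_s − D_c = 11.3 − 2.479 = 8.821 mg/L.
x_c = v t_c = 0.577 m/s × 3.436 d × 86400 s/d = 171300 m ≈ 171 km.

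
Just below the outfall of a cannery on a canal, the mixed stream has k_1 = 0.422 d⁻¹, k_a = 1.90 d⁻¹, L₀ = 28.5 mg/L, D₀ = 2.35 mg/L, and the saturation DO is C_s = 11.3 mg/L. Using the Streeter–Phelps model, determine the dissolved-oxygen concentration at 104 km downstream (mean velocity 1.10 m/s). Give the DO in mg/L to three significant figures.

DO ≈ 6.90 mg/L

Travel time t = x/v = 104 km / (1.10 m/s) = 104000 m / 1.10 m/s = 94550 s = 1.094 d.
k_1 L₀/(k_a−k_1) = 0.422×28.5/(1.90−0.422) = 12.03/1.478 = 8.137 mg/L.
e^(−k_1 t) = e^(−0.422×1.094) = 0.6302; e^(−k_a t) = e^(−1.90×1.094) = 0.1250.
D = 8.137 × (0.6302 − 0.1250) + 2.35 × 0.1250 = 4.110 + 0.2938 = 4.404 mg/L.
DO = C_s − D = 11.3 − 4.404 = 6.896 mg/L.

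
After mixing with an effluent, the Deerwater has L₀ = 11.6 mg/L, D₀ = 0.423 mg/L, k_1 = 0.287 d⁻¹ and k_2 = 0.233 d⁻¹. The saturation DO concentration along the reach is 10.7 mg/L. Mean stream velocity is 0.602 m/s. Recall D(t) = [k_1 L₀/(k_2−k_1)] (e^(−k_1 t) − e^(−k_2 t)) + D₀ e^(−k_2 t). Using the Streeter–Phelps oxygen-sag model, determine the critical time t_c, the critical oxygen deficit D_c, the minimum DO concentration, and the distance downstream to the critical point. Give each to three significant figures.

At the critical point dD/dt = 0, so k_1 L₀ e^(−k_1 t) = k_2 D. Substituting D(t) from the Streeter–Phelps equation and solving for t gives
t_c = ln[(k_2/k_1)(1 − D₀(k_2−k_1)/(k_1 L₀))] / (k_2−k_1).
Here k_2−k_1 = -0.05400 d⁻¹ and 1 − D₀(k_2−k_1)/(k_1 L₀) = 1 − 0.423×-0.05400/(0.287×11.6) = 1.007, so
t_c = ln(0.8118 × 1.007) / -0.05400 = -0.2016 / -0.05400 = 3.733 d.
L(t_c) = L₀ e^(−k_1 t_c) = 11.6 × 0.3425 = 3.973 mg/L, and at the critical point k_2 D_c = k_1 L, so D_c = (0.287/0.233) × 3.973 = 4.894 mg/L.
Minimum DO = C_s − D_c = 10.7 − 4.894 = 5.806 mg/L.
x_c = v t_c = 0.602 m/s × 3.733 d × 86400 s/d = 194200 m ≈ 194 km.

t_c ≈ 3.73 d; D_c ≈ 4.89 mg/L; min DO ≈ 5.81 mg/L; x_c ≈ 194 km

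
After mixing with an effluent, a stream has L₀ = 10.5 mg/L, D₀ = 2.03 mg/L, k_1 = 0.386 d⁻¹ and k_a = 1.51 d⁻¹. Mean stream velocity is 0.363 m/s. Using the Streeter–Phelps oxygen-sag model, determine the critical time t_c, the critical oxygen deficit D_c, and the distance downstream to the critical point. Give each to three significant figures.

t_c ≈ 0.477 d; D_c ≈ 2.23 mg/L; x_c ≈ 15.0 km

With k_a/k_1 = 3.912 and 1 − D₀(k_a−k_1)/(k_1 L₀) = 0.4370,
t_c = ln(3.912 × 0.4370) / (1.51 − 0.386) = ln(1.710) / 1.124 = 0.5363/1.124 = 0.4771 d.
D_c = (k_1/k_a) L₀ e^(−k_1 t_c) = (0.386/1.51) × 10.5 × e^(−0.386×0.4771) = 0.2556 × 10.5 × 0.8318 = 2.233 mg/L.
x_c = v t_c = 0.363 m/s × 0.4771 d × 86400 s/d = 14960 m ≈ 15.0 km.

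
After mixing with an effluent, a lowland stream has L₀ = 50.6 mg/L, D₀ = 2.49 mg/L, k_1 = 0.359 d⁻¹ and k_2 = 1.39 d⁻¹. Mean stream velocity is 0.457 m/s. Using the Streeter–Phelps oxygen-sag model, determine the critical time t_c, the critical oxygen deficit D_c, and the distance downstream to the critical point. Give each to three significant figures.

t_c ≈ 1.17 d; D_c ≈ 8.60 mg/L; x_c ≈ 46.0 km

At the critical point dD/dt = 0, so k_1 L₀ e^(−k_1 t) = k_2 D. Substituting D(t) from the Streeter–Phelps equation and solving for t gives
t_c = ln[(k_2/k_1)(1 − D₀(k_2−k_1)/(k_1 L₀))] / (k_2−k_1).
Here k_2−k_1 = 1.031 d⁻¹ and 1 − D₀(k_2−k_1)/(k_1 L₀) = 1 − 2.49×1.031/(0.359×50.6) = 0.8587, so
t_c = ln(3.872 × 0.8587) / 1.031 = 1.201 / 1.031 = 1.165 d.
D_c = (k_1/k_2) L₀ e^(−k_1 t_c) = (0.359/1.39) × 50.6 × e^(−0.359×1.165) = 0.2583 × 50.6 × 0.6581 = 8.601 mg/L.
x_c = v t_c = 0.457 m/s × 1.165 d × 86400 s/d = 46010 m ≈ 46.0 km.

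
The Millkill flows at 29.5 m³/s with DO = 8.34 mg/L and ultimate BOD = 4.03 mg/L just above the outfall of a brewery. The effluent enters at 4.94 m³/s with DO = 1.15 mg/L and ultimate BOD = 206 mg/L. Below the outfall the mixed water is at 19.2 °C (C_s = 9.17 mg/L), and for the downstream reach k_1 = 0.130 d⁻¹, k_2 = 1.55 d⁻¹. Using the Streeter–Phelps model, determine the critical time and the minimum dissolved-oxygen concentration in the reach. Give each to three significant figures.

Mixed DO = (29.5×8.34 + 4.94×1.15)/(29.5+4.94) = 251.7/34.44 = 7.309 mg/L.
Mixed L₀ = (29.5×4.03 + 4.94×206)/(34.44) = 1137/34.44 = 33.00 mg/L.
Initial deficit D₀ = C_s − DO₀ = 9.17 − 7.309 = 1.861 mg/L.
t_c = (1/1.420) ln[(1.55/0.130)(1 − 1.861×1.420/(0.130×33.00))] = 0.7042 × ln(4.577) = 1.071 d.
D_c = (0.130/1.55) × 33.00 × e^(−0.130×1.071) = 0.08387 × 33.00 × 0.8700 = 2.408 mg/L.
Minimum DO = 9.17 − 2.408 = 6.762 mg/L.

t_c ≈ 1.07 d; minimum DO ≈ 6.76 mg/L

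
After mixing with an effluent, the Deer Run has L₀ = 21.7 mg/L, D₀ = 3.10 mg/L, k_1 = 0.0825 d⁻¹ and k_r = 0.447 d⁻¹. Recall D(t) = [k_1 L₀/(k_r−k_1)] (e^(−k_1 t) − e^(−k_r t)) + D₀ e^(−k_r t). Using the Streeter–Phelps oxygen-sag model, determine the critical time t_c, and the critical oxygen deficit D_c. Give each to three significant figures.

t_c ≈ 1.90 d; D_c ≈ 3.42 mg/L

At the critical point dD/dt = 0, so k_1 L₀ e^(−k_1 t) = k_r D. Substituting D(t) from the Streeter–Phelps equation and solving for t gives
t_c = ln[(k_r/k_1)(1 − D₀(k_r−k_1)/(k_1 L₀))] / (k_r−k_1).
Here k_r−k_1 = 0.3645 d⁻¹ and 1 − D₀(k_r−k_1)/(k_1 L₀) = 1 − 3.10×0.3645/(0.0825×21.7) = 0.3688, so
t_c = ln(5.418 × 0.3688) / 0.3645 = 0.6923 / 0.3645 = 1.899 d.
D_c = (k_1/k_r) L₀ e^(−k_1 t_c) = (0.0825/0.447) × 21.7 × e^(−0.0825×1.899) = 0.1846 × 21.7 × 0.8550 = 3.424 mg/L.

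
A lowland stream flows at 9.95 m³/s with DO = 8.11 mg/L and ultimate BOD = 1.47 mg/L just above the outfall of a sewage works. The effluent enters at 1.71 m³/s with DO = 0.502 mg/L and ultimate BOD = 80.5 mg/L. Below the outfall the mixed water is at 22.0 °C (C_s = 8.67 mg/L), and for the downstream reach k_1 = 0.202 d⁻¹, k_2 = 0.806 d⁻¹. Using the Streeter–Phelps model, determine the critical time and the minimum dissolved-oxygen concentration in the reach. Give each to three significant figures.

Mixed DO = (9.95×8.11 + 1.71×0.502)/(9.95+1.71) = 81.55/11.66 = 6.994 mg/L.
Mixed L₀ = (9.95×1.47 + 1.71×80.5)/(11.66) = 152.3/11.66 = 13.06 mg/L.
Initial deficit D₀ = C_s − DO₀ = 8.67 − 6.994 = 1.676 mg/L.
t_c = (1/0.6040) ln[(0.806/0.202)(1 − 1.676×0.6040/(0.202×13.06))] = 1.656 × ln(2.459) = 1.490 d.
D_c = (0.202/0.806) × 13.06 × e^(−0.202×1.490) = 0.2506 × 13.06 × 0.7401 = 2.423 mg/L.
Minimum DO = 8.67 − 2.423 = 6.247 mg/L.

t_c ≈ 1.49 d; minimum DO ≈ 6.25 mg/L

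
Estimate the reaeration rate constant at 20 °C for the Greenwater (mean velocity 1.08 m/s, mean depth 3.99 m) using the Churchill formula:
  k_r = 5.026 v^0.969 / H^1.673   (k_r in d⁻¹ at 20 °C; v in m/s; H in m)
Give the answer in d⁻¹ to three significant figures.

k_r = 5.026 × 1.08^0.969 / 3.99^1.673 = 5.026 × 1.077 / 10.13 = 0.5348 d⁻¹.

k_r ≈ 0.535 d⁻¹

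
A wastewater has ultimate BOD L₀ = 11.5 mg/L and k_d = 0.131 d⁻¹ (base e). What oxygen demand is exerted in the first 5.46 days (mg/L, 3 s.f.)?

y_t = L₀(1 − e^(−k_d t)) = 11.5 × (1 − e^(−0.131×5.46))
= 11.5 × (1 − 0.4891) = 11.5 × 0.5109 = 5.876 mg/L.

y ≈ 5.88 mg/L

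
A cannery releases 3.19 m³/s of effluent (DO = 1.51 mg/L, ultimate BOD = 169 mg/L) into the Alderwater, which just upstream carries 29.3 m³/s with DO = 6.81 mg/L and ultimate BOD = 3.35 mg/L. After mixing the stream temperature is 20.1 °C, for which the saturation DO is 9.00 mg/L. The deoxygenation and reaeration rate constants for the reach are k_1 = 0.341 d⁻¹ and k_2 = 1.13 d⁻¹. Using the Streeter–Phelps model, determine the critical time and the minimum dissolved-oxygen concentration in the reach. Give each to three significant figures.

t_c ≈ 1.03 d; minimum DO ≈ 4.83 mg/L

Mixed DO = (29.3×6.81 + 3.19×1.51)/(29.3+3.19) = 204.3/32.49 = 6.290 mg/L.
Mixed L₀ = (29.3×3.35 + 3.19×169)/(32.49) = 637.3/32.49 = 19.61 mg/L.
Initial deficit D₀ = C_s − DO₀ = 9.00 − 6.290 = 2.710 mg/L.
t_c = (1/0.7890) ln[(1.13/0.341)(1 − 2.710×0.7890/(0.341×19.61))] = 1.267 × ln(2.254) = 1.030 d.
D_c = (0.341/1.13) × 19.61 × e^(−0.341×1.030) = 0.3018 × 19.61 × 0.7038 = 4.166 mg/L.
Minimum DO = 9.00 − 4.166 = 4.834 mg/L.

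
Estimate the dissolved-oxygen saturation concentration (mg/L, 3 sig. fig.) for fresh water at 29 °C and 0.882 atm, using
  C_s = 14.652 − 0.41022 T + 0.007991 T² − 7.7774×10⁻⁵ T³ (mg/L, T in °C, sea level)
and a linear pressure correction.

At sea level: C_s = 14.652 − 0.41022×29 + 0.007991×29² − 7.7774×10⁻⁵×29³ = 7.579 mg/L.
Pressure correction: C_s' = 7.579 × 0.882 = 6.685 mg/L.

C_s ≈ 6.68 mg/L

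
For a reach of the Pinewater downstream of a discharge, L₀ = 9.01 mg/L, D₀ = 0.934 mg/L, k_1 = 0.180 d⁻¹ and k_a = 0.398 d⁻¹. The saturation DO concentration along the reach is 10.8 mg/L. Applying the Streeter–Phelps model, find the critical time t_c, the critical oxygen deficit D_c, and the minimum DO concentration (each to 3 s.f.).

With k_a/k_1 = 2.211 and 1 − D₀(k_a−k_1)/(k_1 L₀) = 0.8745,
t_c = ln(2.211 × 0.8745) / (0.398 − 0.180) = ln(1.934) / 0.2180 = 0.6593/0.2180 = 3.024 d.
D_c = (k_1/k_a) L₀ e^(−k_1 t_c) = (0.180/0.398) × 9.01 × e^(−0.180×3.024) = 0.4523 × 9.01 × 0.5802 = 2.364 mg/L.
Minimum DO = C_s − D_c = 10.8 − 2.364 = 8.436 mg/L.

t_c ≈ 3.02 d; D_c ≈ 2.36 mg/L; min DO ≈ 8.44 mg/L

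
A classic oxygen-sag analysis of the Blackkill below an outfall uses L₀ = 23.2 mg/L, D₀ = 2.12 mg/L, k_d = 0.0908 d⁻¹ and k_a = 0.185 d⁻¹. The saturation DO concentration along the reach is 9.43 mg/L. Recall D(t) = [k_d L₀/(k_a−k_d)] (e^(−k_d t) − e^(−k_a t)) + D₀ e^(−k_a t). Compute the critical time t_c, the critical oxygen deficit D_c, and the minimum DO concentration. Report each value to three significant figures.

t_c ≈ 6.50 d; D_c ≈ 6.31 mg/L; min DO ≈ 3.12 mg/L

With k_a/k_d = 2.037 and 1 − D₀(k_a−k_d)/(k_d L₀) = 0.9052,
t_c = ln(2.037 × 0.9052) / (0.185 − 0.0908) = ln(1.844) / 0.09420 = 0.6121/0.09420 = 6.498 d.
L(t_c) = L₀ e^(−k_d t_c) = 23.2 × 0.5543 = 12.86 mg/L, and at the critical point k_a D_c = k_d L, so D_c = (0.0908/0.185) × 12.86 = 6.312 mg/L.
Minimum DO = C_s − D_c = 9.43 − 6.312 = 3.118 mg/L.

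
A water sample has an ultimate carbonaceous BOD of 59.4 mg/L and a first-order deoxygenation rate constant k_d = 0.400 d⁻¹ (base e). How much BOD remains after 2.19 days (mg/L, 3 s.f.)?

L_t = L₀ e^(−k_d t) = 59.4 × e^(−0.400×2.19) = 59.4 × 0.4164 = 24.74 mg/L.

L ≈ 24.7 mg/L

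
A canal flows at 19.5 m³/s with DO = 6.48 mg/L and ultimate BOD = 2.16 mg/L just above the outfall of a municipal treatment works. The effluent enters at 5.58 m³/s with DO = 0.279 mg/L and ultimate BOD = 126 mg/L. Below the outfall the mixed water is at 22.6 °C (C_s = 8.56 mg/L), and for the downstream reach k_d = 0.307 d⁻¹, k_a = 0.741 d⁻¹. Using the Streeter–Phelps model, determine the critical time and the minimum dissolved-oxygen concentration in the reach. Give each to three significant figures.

t_c ≈ 1.62 d; minimum DO ≈ 1.06 mg/L

Mixed DO = (19.5×6.48 + 5.58×0.279)/(19.5+5.58) = 127.9/25.08 = 5.100 mg/L.
Mixed L₀ = (19.5×2.16 + 5.58×126)/(25.08) = 745.2/25.08 = 29.71 mg/L.
Initial deficit D₀ = C_s − DO₀ = 8.56 − 5.100 = 3.460 mg/L.
t_c = (1/0.4340) ln[(0.741/0.307)(1 − 3.460×0.4340/(0.307×29.71))] = 2.304 × ln(2.016) = 1.616 d.
D_c = (0.307/0.741) × 29.71 × e^(−0.307×1.616) = 0.4143 × 29.71 × 0.6089 = 7.496 mg/L.
Minimum DO = 8.56 − 7.496 = 1.064 mg/L.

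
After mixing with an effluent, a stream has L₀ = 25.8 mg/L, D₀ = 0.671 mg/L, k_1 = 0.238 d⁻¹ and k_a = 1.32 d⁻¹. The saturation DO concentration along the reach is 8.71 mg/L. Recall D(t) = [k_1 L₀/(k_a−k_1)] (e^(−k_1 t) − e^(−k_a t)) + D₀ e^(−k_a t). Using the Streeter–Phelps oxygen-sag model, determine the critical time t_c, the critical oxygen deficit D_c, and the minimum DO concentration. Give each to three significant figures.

t_c ≈ 1.47 d; D_c ≈ 3.28 mg/L; min DO ≈ 5.43 mg/L

t_c = [1/(k_a−k_1)] ln[(k_a/k_1)(1 − D₀(k_a−k_1)/(k_1 L₀))]
= [1/(1.32−0.238)] ln[(1.32/0.238)(1 − 0.671×1.082/(0.238×25.8))]
= (1/1.082) ln[5.546 × 0.8818] = 0.9242 × ln(4.890) = 0.9242 × 1.587 = 1.467 d.
L(t_c) = L₀ e^(−k_1 t_c) = 25.8 × 0.7053 = 18.20 mg/L, and at the critical point k_a D_c = k_1 L, so D_c = (0.238/1.32) × 18.20 = 3.281 mg/L.
Minimum DO = C_s − D_c = 8.71 − 3.281 = 5.429 mg/L.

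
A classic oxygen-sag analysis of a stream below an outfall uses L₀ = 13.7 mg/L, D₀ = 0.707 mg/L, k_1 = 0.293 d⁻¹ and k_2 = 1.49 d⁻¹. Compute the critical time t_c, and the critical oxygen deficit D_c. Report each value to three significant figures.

t_c ≈ 1.16 d; D_c ≈ 1.92 mg/L

At the critical point dD/dt = 0, so k_1 L₀ e^(−k_1 t) = k_2 D. Substituting D(t) from the Streeter–Phelps equation and solving for t gives
t_c = ln[(k_2/k_1)(1 − D₀(k_2−k_1)/(k_1 L₀))] / (k_2−k_1).
Here k_2−k_1 = 1.197 d⁻¹ and 1 − D₀(k_2−k_1)/(k_1 L₀) = 1 − 0.707×1.197/(0.293×13.7) = 0.7892, so
t_c = ln(5.085 × 0.7892) / 1.197 = 1.390 / 1.197 = 1.161 d.
L(t_c) = L₀ e^(−k_1 t_c) = 13.7 × 0.7117 = 9.750 mg/L, and at the critical point k_2 D_c = k_1 L, so D_c = (0.293/1.49) × 9.750 = 1.917 mg/L.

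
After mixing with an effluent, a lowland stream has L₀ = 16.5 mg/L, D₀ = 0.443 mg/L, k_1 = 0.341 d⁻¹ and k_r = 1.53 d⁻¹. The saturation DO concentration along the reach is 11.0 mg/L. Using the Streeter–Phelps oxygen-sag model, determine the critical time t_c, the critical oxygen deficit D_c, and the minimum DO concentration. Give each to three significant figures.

t_c ≈ 1.18 d; D_c ≈ 2.46 mg/L; min DO ≈ 8.54 mg/L

At the critical point dD/dt = 0, so k_1 L₀ e^(−k_1 t) = k_r D. Substituting D(t) from the Streeter–Phelps equation and solving for t gives
t_c = ln[(k_r/k_1)(1 − D₀(k_r−k_1)/(k_1 L₀))] / (k_r−k_1).
Here k_r−k_1 = 1.189 d⁻¹ and 1 − D₀(k_r−k_1)/(k_1 L₀) = 1 − 0.443×1.189/(0.341×16.5) = 0.9064, so
t_c = ln(4.487 × 0.9064) / 1.189 = 1.403 / 1.189 = 1.180 d.
L(t_c) = L₀ e^(−k_1 t_c) = 16.5 × 0.6688 = 11.03 mg/L, and at the critical point k_r D_c = k_1 L, so D_c = (0.341/1.53) × 11.03 = 2.459 mg/L.
Minimum DO = C_s − D_c = 11.0 − 2.459 = 8.541 mg/L.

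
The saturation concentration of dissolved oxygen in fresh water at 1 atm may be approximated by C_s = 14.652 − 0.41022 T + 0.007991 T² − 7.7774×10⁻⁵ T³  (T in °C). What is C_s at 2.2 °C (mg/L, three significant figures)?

C_s = 14.652 − 0.41022×2.2 + 0.007991×2.2² − 7.7774×10⁻⁵×2.2³ = 13.79 mg/L.

C_s ≈ 13.8 mg/L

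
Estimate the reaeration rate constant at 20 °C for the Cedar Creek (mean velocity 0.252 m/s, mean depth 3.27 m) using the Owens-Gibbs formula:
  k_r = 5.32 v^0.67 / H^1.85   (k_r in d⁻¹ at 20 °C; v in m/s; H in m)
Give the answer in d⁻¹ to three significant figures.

k_r = 5.32 × 0.252^0.67 / 3.27^1.85 = 5.32 × 0.3971 / 8.952 = 0.2360 d⁻¹.

k_r ≈ 0.236 d⁻¹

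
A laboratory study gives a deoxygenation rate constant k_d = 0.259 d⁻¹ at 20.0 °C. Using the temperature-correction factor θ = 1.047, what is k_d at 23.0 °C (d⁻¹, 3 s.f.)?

k_d ≈ 0.297 d⁻¹

k_d(T₂) = k_d(T₁) · θ^(T₂−T₁) = 0.259 × 1.047^(23.0−20.0)
= 0.259 × 1.047^3.00 = 0.259 × 1.148 = 0.2973 d⁻¹.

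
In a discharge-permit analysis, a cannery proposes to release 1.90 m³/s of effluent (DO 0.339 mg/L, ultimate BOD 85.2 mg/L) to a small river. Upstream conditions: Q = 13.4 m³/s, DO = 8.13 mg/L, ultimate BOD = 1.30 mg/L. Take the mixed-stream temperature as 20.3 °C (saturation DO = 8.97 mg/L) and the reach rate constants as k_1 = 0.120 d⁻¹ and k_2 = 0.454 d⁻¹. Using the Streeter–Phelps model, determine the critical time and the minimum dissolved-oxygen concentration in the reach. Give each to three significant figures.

t_c ≈ 2.30 d; minimum DO ≈ 6.62 mg/L

Mixed DO = (13.4×8.13 + 1.90×0.339)/(13.4+1.90) = 109.6/15.30 = 7.162 mg/L.
Mixed L₀ = (13.4×1.30 + 1.90×85.2)/(15.30) = 179.3/15.30 = 11.72 mg/L.
Initial deficit D₀ = C_s − DO₀ = 8.97 − 7.162 = 1.808 mg/L.
t_c = (1/0.3340) ln[(0.454/0.120)(1 − 1.808×0.3340/(0.120×11.72))] = 2.994 × ln(2.159) = 2.305 d.
D_c = (0.120/0.454) × 11.72 × e^(−0.120×2.305) = 0.2643 × 11.72 × 0.7584 = 2.349 mg/L.
Minimum DO = 8.97 − 2.349 = 6.621 mg/L.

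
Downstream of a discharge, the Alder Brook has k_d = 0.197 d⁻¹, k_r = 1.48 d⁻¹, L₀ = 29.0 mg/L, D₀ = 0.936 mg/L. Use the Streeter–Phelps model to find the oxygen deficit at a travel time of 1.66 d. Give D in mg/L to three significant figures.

D ≈ 2.91 mg/L

k_d L₀/(k_r−k_d) = 0.197×29.0/(1.48−0.197) = 5.713/1.283 = 4.453 mg/L.
e^(−k_d t) = e^(−0.197×1.660) = 0.7211; e^(−k_r t) = e^(−1.48×1.660) = 0.08571.
D = 4.453 × (0.7211 − 0.08571) + 0.936 × 0.08571 = 2.829 + 0.08022 = 2.909 mg/L.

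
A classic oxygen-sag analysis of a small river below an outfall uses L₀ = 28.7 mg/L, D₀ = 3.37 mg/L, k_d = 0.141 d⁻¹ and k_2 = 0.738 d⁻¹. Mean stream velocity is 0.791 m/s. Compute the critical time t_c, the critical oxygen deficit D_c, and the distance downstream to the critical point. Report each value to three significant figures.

t_c ≈ 1.62 d; D_c ≈ 4.36 mg/L; x_c ≈ 111 km

With k_2/k_d = 5.234 and 1 − D₀(k_2−k_d)/(k_d L₀) = 0.5028,
t_c = ln(5.234 × 0.5028) / (0.738 − 0.141) = ln(2.632) / 0.5970 = 0.9677/0.5970 = 1.621 d.
L(t_c) = L₀ e^(−k_d t_c) = 28.7 × 0.7957 = 22.84 mg/L, and at the critical point k_2 D_c = k_d L, so D_c = (0.141/0.738) × 22.84 = 4.363 mg/L.
x_c = v t_c = 0.791 m/s × 1.621 d × 86400 s/d = 110800 m ≈ 111 km.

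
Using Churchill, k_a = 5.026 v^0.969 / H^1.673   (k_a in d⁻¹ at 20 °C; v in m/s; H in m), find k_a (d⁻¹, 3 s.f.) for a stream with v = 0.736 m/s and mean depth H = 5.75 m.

k_a = 5.026 × 0.736^0.969 / 5.75^1.673 = 5.026 × 0.7430 / 18.66 = 0.2001 d⁻¹.

k_a ≈ 0.200 d⁻¹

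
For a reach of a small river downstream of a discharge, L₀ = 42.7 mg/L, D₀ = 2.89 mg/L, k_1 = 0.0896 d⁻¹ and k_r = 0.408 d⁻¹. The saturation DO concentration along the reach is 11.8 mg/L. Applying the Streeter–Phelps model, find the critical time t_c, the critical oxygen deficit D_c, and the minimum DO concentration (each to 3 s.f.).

At the critical point dD/dt = 0, so k_1 L₀ e^(−k_1 t) = k_r D. Substituting D(t) from the Streeter–Phelps equation and solving for t gives
t_c = ln[(k_r/k_1)(1 − D₀(k_r−k_1)/(k_1 L₀))] / (k_r−k_1).
Here k_r−k_1 = 0.3184 d⁻¹ and 1 − D₀(k_r−k_1)/(k_1 L₀) = 1 − 2.89×0.3184/(0.0896×42.7) = 0.7595, so
t_c = ln(4.554 × 0.7595) / 0.3184 = 1.241 / 0.3184 = 3.897 d.
L(t_c) = L₀ e^(−k_1 t_c) = 42.7 × 0.7053 = 30.12 mg/L, and at the critical point k_r D_c = k_1 L, so D_c = (0.0896/0.408) × 30.12 = 6.614 mg/L.
Minimum DO = C_s − D_c = 11.8 − 6.614 = 5.186 mg/L.

t_c ≈ 3.90 d; D_c ≈ 6.61 mg/L; min DO ≈ 5.19 mg/L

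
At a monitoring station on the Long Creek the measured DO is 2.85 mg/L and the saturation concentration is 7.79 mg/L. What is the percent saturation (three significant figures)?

% saturation = C/C_s × 100 = 2.85/7.79 × 100 = 36.6 %.

36.6 % saturation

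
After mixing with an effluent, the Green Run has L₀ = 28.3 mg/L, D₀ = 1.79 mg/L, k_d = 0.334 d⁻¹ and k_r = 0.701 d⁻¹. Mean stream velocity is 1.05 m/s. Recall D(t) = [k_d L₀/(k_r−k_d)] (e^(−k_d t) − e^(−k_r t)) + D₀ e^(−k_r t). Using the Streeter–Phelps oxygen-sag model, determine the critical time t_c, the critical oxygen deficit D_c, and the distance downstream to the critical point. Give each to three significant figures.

t_c ≈ 1.82 d; D_c ≈ 7.33 mg/L; x_c ≈ 165 km

With k_r/k_d = 2.099 and 1 − D₀(k_r−k_d)/(k_d L₀) = 0.9305,
t_c = ln(2.099 × 0.9305) / (0.701 − 0.334) = ln(1.953) / 0.3670 = 0.6693/0.3670 = 1.824 d.
L(t_c) = L₀ e^(−k_d t_c) = 28.3 × 0.5438 = 15.39 mg/L, and at the critical point k_r D_c = k_d L, so D_c = (0.334/0.701) × 15.39 = 7.333 mg/L.
x_c = v t_c = 1.05 m/s × 1.824 d × 86400 s/d = 165500 m ≈ 165 km.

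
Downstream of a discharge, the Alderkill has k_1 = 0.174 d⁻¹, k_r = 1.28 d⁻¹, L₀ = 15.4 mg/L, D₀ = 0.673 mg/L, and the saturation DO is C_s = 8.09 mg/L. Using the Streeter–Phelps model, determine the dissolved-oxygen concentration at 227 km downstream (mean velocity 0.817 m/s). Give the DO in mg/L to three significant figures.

Travel time t = x/v = 227 km / (0.817 m/s) = 227000 m / 0.817 m/s = 277800 s = 3.216 d.
k_1 L₀/(k_r−k_1) = 0.174×15.4/(1.28−0.174) = 2.680/1.106 = 2.423 mg/L.
e^(−k_1 t) = e^(−0.174×3.216) = 0.5715; e^(−k_r t) = e^(−1.28×3.216) = 0.01631.
D = 2.423 × (0.5715 − 0.01631) + 0.673 × 0.01631 = 1.345 + 0.01097 = 1.356 mg/L.
DO = C_s − D = 8.09 − 1.356 = 6.734 mg/L.

DO ≈ 6.73 mg/L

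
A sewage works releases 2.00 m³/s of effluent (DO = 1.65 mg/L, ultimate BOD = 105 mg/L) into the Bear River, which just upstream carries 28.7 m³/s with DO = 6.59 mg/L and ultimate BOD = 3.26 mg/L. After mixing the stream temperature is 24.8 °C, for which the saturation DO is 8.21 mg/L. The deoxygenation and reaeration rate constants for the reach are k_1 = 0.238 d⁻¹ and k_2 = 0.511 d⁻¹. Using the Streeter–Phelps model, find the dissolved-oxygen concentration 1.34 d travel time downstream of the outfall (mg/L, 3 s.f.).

DO ≈ 5.31 mg/L

Mixed DO = (28.7×6.59 + 2.00×1.65)/(28.7+2.00) = 192.4/30.70 = 6.268 mg/L.
Mixed L₀ = (28.7×3.26 + 2.00×105)/(30.70) = 303.6/30.70 = 9.888 mg/L.
Initial deficit D₀ = C_s − DO₀ = 8.21 − 6.268 = 1.942 mg/L.
D(1.34) = [0.238×9.888/(0.511−0.238)](e^(−0.238×1.34) − e^(−0.511×1.34)) + 1.942 e^(−0.511×1.34)
= 8.620 × (0.7269 − 0.5042) + 1.942 × 0.5042 = 2.899 mg/L.
DO = 8.21 − 2.899 = 5.311 mg/L.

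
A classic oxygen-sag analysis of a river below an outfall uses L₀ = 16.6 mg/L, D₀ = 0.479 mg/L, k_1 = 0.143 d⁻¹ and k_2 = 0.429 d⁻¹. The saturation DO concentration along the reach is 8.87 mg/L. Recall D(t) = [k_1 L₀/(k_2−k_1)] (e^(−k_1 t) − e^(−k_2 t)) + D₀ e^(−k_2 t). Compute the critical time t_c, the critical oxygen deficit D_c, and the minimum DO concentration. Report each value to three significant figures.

With k_2/k_1 = 3.000 and 1 − D₀(k_2−k_1)/(k_1 L₀) = 0.9423,
t_c = ln(3.000 × 0.9423) / (0.429 − 0.143) = ln(2.827) / 0.2860 = 1.039/0.2860 = 3.633 d.
L(t_c) = L₀ e^(−k_1 t_c) = 16.6 × 0.5948 = 9.873 mg/L, and at the critical point k_2 D_c = k_1 L, so D_c = (0.143/0.429) × 9.873 = 3.291 mg/L.
Minimum DO = C_s − D_c = 8.87 − 3.291 = 5.579 mg/L.

t_c ≈ 3.63 d; D_c ≈ 3.29 mg/L; min DO ≈ 5.58 mg/L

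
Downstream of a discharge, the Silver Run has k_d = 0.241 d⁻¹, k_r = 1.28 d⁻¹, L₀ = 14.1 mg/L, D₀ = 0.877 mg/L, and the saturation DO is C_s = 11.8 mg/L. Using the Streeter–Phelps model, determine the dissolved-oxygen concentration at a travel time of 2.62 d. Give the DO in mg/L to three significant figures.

k_d L₀/(k_r−k_d) = 0.241×14.1/(1.28−0.241) = 3.398/1.039 = 3.271 mg/L.
e^(−k_d t) = e^(−0.241×2.620) = 0.5318; e^(−k_r t) = e^(−1.28×2.620) = 0.03496.
D = 3.271 × (0.5318 − 0.03496) + 0.877 × 0.03496 = 1.625 + 0.03066 = 1.656 mg/L.
DO = C_s − D = 11.8 − 1.656 = 10.14 mg/L.

DO ≈ 10.1 mg/L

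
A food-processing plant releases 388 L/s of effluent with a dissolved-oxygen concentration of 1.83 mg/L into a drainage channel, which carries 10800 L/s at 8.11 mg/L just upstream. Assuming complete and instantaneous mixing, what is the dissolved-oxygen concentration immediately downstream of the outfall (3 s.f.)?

7.89 mg/L

Flow-weighted mixing: C = (Q_r C_r + Q_w C_w)/(Q_r + Q_w)
= (10800×8.11 + 388×1.83)/(10800 + 388) = 88300/11190 = 7.892 mg/L.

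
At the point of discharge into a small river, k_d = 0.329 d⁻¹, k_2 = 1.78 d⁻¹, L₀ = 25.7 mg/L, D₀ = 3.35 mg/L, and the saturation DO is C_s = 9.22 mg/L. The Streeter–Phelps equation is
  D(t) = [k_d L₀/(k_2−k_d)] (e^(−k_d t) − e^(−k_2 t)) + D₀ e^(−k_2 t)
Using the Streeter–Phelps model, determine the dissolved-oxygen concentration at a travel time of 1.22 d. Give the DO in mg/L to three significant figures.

k_d L₀/(k_2−k_d) = 0.329×25.7/(1.78−0.329) = 8.455/1.451 = 5.827 mg/L.
e^(−k_d t) = e^(−0.329×1.220) = 0.6694; e^(−k_2 t) = e^(−1.78×1.220) = 0.1140.
D = 5.827 × (0.6694 − 0.1140) + 3.35 × 0.1140 = 3.236 + 0.3819 = 3.618 mg/L.
DO = C_s − D = 9.22 − 3.618 = 5.602 mg/L.

DO ≈ 5.60 mg/L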